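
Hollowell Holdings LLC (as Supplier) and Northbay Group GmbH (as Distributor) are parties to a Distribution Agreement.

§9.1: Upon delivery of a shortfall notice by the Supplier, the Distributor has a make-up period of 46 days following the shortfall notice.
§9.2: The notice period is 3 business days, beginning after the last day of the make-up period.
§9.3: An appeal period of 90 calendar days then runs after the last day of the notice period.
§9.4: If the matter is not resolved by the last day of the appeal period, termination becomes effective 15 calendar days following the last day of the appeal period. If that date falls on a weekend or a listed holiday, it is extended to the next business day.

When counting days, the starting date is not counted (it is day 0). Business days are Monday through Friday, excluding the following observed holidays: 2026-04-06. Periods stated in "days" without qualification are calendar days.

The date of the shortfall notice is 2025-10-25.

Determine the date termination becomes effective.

2026-03-30

The last day of the make-up period: 2025-10-25 + 46 days = 2025-12-10.
From Wednesday, 2025-12-10, 3 business days (Dec 11, Dec 12, Dec 15, skipping weekends) brings us to Monday, 2025-12-15, which is the last day of the notice period.
The last day of the appeal period: 2025-12-15 + 90 days = 2026-03-15.
Adding 15 calendar days to 2026-03-15 gives 2026-03-30, which is the date termination becomes effective. 2026-03-30 is a Monday and is not a listed holiday, so no roll-forward applies.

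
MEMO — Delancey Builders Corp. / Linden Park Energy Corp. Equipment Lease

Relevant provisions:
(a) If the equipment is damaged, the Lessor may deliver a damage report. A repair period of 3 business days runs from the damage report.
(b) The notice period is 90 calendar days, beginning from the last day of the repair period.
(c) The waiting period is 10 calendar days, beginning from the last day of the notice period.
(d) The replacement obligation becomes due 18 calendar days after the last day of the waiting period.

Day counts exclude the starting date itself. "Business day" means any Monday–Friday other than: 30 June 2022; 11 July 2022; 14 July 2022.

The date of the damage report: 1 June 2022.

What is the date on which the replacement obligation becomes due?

2 October 2022

The last day of the repair period: counting 3 business days from Wednesday, 1 June 2022 (Jun 2, Jun 3, Jun 6, skipping weekends) reaches Monday, 6 June 2022.
The last day of the notice period: 6 June 2022 + 90 days = 4 September 2022.
Adding 10 calendar days to 4 September 2022 gives 14 September 2022, which is the last day of the waiting period.
The date on which the replacement obligation becomes due: 18 calendar days after 14 September 2022 is 2 October 2022.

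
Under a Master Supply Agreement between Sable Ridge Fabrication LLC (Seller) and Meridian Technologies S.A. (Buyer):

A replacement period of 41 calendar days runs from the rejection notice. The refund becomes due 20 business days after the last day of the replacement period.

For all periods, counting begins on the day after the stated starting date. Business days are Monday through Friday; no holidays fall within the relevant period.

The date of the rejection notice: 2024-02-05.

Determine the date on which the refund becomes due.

The last day of the replacement period: 2024-02-05 + 41 days = 2024-03-17.
From Sunday, 2024-03-17, 20 business days (Mar 18, Mar 19, Mar 20, Mar 21, …, Apr 10, Apr 11, Apr 12, skipping weekends) brings us to Friday, 2024-04-12, which is the date on which the refund becomes due.

2024-04-12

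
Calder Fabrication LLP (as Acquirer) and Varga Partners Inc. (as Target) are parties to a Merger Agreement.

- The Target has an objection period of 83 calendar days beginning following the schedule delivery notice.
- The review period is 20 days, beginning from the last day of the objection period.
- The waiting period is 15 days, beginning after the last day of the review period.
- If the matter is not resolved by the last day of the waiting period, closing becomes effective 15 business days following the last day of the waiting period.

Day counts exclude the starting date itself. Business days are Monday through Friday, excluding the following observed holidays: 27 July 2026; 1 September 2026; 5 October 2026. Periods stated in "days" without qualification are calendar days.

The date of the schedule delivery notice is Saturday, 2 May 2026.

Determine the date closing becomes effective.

The last day of the objection period: 2 May 2026 + 83 days = 24 July 2026.
Adding 20 calendar days to 24 July 2026 gives 13 August 2026, which is the last day of the review period.
The last day of the waiting period: 15 calendar days after 13 August 2026 is 28 August 2026.
From Friday, 28 August 2026, 15 business days (Aug 31, Sep 2, Sep 3, Sep 4, …, Sep 17, Sep 18, Sep 21, skipping weekends and the listed holiday on Sep 1) brings us to Monday, 21 September 2026, which is the date closing becomes effective.

21 September 2026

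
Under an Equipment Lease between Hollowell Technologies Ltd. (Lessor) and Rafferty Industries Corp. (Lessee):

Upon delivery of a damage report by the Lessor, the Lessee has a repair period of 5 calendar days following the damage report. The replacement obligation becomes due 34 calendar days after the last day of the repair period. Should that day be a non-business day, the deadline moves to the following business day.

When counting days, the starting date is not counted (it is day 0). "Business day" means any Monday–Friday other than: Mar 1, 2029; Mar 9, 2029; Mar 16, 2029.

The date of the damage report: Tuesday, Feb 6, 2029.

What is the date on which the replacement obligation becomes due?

Mar 19, 2029

The last day of the repair period: 5 calendar days after Feb 6, 2029 is Feb 11, 2029.
The date on which the replacement obligation becomes due: 34 calendar days after Feb 11, 2029 is Mar 17, 2029. That falls on a Saturday, so it rolls to the next business day, Monday, Mar 19, 2029.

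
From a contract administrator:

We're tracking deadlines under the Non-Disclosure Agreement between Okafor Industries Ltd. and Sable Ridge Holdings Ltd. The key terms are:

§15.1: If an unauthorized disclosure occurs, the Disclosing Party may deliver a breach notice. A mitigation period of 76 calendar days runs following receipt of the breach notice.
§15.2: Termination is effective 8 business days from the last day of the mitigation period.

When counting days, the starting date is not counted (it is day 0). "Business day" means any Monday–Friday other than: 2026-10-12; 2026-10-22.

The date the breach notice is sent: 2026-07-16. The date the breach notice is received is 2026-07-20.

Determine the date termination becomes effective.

Adding 76 calendar days to 2026-07-20 gives 2026-10-04, which is the last day of the mitigation period.
The date termination becomes effective: counting 8 business days from Sunday, 2026-10-04 (Oct 5, Oct 6, Oct 7, Oct 8, Oct 9, Oct 13, Oct 14, Oct 15, skipping weekends and the listed holiday on Oct 12) reaches Thursday, 2026-10-15.

2026-10-15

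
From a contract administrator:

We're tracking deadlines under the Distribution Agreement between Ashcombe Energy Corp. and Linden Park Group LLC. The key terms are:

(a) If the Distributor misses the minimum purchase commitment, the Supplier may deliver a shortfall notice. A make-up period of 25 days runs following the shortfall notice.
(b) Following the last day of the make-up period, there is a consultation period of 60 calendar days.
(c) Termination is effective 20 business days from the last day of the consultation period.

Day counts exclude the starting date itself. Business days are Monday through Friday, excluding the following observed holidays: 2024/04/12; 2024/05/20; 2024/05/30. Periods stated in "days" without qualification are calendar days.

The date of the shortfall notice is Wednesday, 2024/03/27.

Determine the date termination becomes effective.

2024/07/18

The last day of the make-up period: 25 calendar days after 2024/03/27 is 2024/04/21.
Adding 60 calendar days to 2024/04/21 gives 2024/06/20, which is the last day of the consultation period.
The date termination becomes effective: 20 business days after Thursday, 2024/06/20, skipping weekends — Jun 21, Jun 24, Jun 25, Jun 26, …, Jul 16, Jul 17, Jul 18 — lands on Thursday, 2024/07/18.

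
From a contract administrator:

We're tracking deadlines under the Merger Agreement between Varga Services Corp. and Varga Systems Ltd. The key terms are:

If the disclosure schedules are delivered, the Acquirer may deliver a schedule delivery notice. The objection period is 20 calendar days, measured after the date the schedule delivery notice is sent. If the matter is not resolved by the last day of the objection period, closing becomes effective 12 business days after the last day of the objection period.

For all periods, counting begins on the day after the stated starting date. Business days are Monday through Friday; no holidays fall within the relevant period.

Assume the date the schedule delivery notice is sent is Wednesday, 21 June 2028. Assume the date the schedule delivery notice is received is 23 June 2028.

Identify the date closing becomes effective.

The last day of the objection period: 20 calendar days after 21 June 2028 is 11 July 2028.
From Tuesday, 11 July 2028, 12 business days (Jul 12, Jul 13, Jul 14, Jul 17, …, Jul 25, Jul 26, Jul 27, skipping weekends) brings us to Thursday, 27 July 2028, which is the date closing becomes effective.

27 July 2028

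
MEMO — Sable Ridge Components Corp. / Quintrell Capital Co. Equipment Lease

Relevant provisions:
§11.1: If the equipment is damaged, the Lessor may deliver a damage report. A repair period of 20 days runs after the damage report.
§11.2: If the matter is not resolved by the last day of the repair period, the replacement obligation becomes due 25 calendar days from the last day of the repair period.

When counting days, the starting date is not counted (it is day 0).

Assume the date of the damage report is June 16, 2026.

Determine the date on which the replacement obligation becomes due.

The last day of the repair period: June 16, 2026 + 20 days = July 6, 2026.
Adding 25 calendar days to July 6, 2026 gives July 31, 2026, which is the date on which the replacement obligation becomes due.

July 31, 2026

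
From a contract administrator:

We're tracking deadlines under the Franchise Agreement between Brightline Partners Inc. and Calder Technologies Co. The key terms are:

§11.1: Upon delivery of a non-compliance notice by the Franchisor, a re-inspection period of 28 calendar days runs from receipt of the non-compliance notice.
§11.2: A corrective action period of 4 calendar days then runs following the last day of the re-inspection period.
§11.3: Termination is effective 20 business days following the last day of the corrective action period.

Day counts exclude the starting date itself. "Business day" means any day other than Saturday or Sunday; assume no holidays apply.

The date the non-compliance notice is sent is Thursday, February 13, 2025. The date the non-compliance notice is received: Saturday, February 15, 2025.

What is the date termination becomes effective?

Adding 28 calendar days to February 15, 2025 gives March 15, 2025, which is the last day of the re-inspection period.
The last day of the corrective action period: 4 calendar days after March 15, 2025 is March 19, 2025.
The date termination becomes effective: counting 20 business days from Wednesday, March 19, 2025 (Mar 20, Mar 21, Mar 24, Mar 25, …, Apr 14, Apr 15, Apr 16, skipping weekends) reaches Wednesday, April 16, 2025.

April 16, 2025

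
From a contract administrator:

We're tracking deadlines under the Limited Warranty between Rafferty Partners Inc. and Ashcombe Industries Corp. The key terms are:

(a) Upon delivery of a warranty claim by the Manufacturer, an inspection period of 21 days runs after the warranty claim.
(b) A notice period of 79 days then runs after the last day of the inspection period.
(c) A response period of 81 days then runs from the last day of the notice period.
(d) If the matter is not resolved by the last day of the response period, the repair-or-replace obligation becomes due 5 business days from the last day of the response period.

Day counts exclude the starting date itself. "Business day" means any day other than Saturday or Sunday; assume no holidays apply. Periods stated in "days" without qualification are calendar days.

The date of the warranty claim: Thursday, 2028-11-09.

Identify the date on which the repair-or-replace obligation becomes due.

2029-05-16

The last day of the inspection period: 2028-11-09 + 21 days = 2028-11-30.
Adding 79 calendar days to 2028-11-30 gives 2029-02-17, which is the last day of the notice period.
The last day of the response period: 81 calendar days after 2029-02-17 is 2029-05-09.
The date on which the repair-or-replace obligation becomes due: 5 business days after Wednesday, 2029-05-09, skipping weekends — May 10, May 11, May 14, May 15, May 16 — lands on Wednesday, 2029-05-16.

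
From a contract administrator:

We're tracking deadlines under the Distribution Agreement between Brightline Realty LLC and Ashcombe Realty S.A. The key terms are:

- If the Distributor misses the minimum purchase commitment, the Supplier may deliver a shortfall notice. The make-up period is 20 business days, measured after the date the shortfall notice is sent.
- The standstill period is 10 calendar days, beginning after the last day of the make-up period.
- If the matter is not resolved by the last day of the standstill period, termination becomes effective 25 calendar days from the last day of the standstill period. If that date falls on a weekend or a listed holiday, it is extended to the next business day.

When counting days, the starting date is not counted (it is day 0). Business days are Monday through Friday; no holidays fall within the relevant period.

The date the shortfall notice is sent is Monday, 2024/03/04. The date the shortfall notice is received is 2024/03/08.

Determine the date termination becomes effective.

The last day of the make-up period: 20 business days after Monday, 2024/03/04, skipping weekends — Mar 5, Mar 6, Mar 7, Mar 8, …, Mar 28, Mar 29, Apr 1 — lands on Monday, 2024/04/01.
The last day of the standstill period: 2024/04/01 + 10 days = 2024/04/11.
The date termination becomes effective: 25 calendar days after 2024/04/11 is 2024/05/06. 2024/05/06 is a Monday, so no roll-forward applies.

2024/05/06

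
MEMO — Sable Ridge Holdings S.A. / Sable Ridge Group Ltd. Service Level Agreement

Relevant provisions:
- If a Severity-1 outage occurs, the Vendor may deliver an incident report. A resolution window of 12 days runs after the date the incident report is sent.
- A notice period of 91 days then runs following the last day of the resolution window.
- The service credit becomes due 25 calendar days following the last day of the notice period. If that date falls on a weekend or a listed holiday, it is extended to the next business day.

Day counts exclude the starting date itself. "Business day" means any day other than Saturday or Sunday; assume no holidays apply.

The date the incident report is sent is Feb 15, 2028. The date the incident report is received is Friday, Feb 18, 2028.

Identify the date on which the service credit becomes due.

Jun 22, 2028

The last day of the resolution window: Feb 15, 2028 + 12 days = Feb 27, 2028.
The last day of the notice period: 91 calendar days after Feb 27, 2028 is May 28, 2028.
The date on which the service credit becomes due: 25 calendar days after May 28, 2028 is Jun 22, 2028. Jun 22, 2028 is a Thursday, so no roll-forward applies.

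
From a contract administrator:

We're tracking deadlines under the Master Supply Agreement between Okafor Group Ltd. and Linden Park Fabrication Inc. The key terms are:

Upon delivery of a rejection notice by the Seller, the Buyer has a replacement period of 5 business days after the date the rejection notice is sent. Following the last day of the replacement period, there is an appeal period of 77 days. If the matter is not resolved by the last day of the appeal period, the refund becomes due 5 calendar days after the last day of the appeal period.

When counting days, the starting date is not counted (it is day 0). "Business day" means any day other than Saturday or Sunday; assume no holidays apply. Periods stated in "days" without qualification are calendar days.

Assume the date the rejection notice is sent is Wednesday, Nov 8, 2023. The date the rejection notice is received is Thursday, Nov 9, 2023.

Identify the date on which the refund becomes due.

From Wednesday, Nov 8, 2023, 5 business days (Nov 9, Nov 10, Nov 13, Nov 14, Nov 15, skipping weekends) brings us to Wednesday, Nov 15, 2023, which is the last day of the replacement period.
Adding 77 calendar days to Nov 15, 2023 gives Jan 31, 2024, which is the last day of the appeal period.
The date on which the refund becomes due: 5 calendar days after Jan 31, 2024 is Feb 5, 2024.

Feb 5, 2024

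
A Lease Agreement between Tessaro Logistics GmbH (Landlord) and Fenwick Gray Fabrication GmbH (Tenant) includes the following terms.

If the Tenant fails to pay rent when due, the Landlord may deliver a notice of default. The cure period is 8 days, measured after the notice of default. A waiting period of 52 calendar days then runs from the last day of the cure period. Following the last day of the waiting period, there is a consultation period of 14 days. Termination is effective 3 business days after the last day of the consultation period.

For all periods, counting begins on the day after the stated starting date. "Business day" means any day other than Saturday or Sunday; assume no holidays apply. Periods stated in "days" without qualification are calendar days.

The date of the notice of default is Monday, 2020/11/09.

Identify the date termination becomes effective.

2021/01/27

The last day of the cure period: 2020/11/09 + 8 days = 2020/11/17.
Adding 52 calendar days to 2020/11/17 gives 2021/01/08, which is the last day of the waiting period.
The last day of the consultation period: 2021/01/08 + 14 days = 2021/01/22.
From Friday, 2021/01/22, 3 business days (Jan 25, Jan 26, Jan 27, skipping weekends) brings us to Wednesday, 2021/01/27, which is the date termination becomes effective.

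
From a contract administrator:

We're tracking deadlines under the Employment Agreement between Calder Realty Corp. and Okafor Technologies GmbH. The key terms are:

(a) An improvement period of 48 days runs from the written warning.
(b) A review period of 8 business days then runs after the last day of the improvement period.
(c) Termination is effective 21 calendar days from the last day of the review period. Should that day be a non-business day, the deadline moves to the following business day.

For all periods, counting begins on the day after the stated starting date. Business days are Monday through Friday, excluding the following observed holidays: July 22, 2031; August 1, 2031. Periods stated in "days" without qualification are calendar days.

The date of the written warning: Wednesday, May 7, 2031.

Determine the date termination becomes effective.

The last day of the improvement period: May 7, 2031 + 48 days = June 24, 2031.
The last day of the review period: 8 business days after Tuesday, June 24, 2031, skipping weekends — Jun 25, Jun 26, Jun 27, Jun 30, Jul 1, Jul 2, Jul 3, Jul 4 — lands on Friday, July 4, 2031.
The date termination becomes effective: 21 calendar days after July 4, 2031 is July 25, 2031. July 25, 2031 is a Friday and is not a listed holiday, so no roll-forward applies.

July 25, 2031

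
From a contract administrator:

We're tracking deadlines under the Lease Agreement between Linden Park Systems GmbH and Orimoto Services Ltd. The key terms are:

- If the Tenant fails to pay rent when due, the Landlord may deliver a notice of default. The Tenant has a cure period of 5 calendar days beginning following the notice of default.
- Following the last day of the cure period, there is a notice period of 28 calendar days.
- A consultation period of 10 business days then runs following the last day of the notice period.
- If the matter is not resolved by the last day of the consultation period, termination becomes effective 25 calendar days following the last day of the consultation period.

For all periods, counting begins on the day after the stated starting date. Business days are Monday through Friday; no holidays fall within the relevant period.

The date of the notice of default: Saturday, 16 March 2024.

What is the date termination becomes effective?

27 May 2024

The last day of the cure period: 5 calendar days after 16 March 2024 is 21 March 2024.
Adding 28 calendar days to 21 March 2024 gives 18 April 2024, which is the last day of the notice period.
The last day of the consultation period: 10 business days after Thursday, 18 April 2024, skipping weekends — Apr 19, Apr 22, Apr 23, Apr 24, Apr 25, Apr 26, Apr 29, Apr 30, May 1, May 2 — lands on Thursday, 2 May 2024.
The date termination becomes effective: 2 May 2024 + 25 days = 27 May 2024.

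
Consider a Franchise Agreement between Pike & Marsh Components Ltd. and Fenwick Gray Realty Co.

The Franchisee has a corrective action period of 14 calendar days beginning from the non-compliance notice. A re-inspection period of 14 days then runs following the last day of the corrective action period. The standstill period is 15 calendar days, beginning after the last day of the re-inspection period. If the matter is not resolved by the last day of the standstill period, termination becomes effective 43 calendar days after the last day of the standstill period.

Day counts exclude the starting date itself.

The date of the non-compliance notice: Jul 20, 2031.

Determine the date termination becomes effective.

Oct 14, 2031

The last day of the corrective action period: 14 calendar days after Jul 20, 2031 is Aug 3, 2031.
The last day of the re-inspection period: Aug 3, 2031 + 14 days = Aug 17, 2031.
The last day of the standstill period: 15 calendar days after Aug 17, 2031 is Sep 1, 2031.
The date termination becomes effective: Sep 1, 2031 + 43 days = Oct 14, 2031.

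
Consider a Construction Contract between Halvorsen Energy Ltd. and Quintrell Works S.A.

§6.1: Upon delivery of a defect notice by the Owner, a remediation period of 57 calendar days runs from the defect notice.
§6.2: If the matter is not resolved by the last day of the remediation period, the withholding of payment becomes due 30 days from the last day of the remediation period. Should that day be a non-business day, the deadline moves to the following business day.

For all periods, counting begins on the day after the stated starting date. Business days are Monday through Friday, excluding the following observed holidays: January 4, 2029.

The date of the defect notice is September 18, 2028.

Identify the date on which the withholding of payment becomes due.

December 14, 2028

Adding 57 calendar days to September 18, 2028 gives November 14, 2028, which is the last day of the remediation period.
The date on which the withholding of payment becomes due: 30 calendar days after November 14, 2028 is December 14, 2028. December 14, 2028 is a Thursday and is not a listed holiday, so no roll-forward applies.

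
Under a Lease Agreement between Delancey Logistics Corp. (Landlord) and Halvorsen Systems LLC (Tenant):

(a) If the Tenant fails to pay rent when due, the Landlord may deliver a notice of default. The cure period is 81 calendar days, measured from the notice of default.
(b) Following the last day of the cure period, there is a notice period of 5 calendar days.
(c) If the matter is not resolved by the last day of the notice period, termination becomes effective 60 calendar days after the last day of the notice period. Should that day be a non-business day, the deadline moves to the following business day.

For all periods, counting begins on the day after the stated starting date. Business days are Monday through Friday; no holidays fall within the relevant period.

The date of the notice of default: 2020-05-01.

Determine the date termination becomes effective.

2020-09-24

The last day of the cure period: 2020-05-01 + 81 days = 2020-07-21.
The last day of the notice period: 5 calendar days after 2020-07-21 is 2020-07-26.
The date termination becomes effective: 60 calendar days after 2020-07-26 is 2020-09-24. 2020-09-24 is a Thursday, so no roll-forward applies.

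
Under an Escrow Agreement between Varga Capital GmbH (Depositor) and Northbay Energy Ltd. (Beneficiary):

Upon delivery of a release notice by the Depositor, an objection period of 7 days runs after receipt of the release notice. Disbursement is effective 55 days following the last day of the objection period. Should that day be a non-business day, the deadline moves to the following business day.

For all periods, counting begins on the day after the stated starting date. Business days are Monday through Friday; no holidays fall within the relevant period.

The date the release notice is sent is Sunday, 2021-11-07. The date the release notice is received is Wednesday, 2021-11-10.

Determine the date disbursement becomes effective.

2022-01-11

Adding 7 calendar days to 2021-11-10 gives 2021-11-17, which is the last day of the objection period.
Adding 55 calendar days to 2021-11-17 gives 2022-01-11, which is the date disbursement becomes effective. 2022-01-11 is a Tuesday, so no roll-forward applies.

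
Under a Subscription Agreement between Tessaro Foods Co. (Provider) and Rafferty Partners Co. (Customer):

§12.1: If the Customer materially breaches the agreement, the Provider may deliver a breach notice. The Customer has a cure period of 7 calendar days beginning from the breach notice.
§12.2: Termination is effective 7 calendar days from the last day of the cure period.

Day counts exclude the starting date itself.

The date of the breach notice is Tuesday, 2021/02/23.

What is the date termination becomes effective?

The last day of the cure period: 7 calendar days after 2021/02/23 is 2021/03/02.
The date termination becomes effective: 2021/03/02 + 7 days = 2021/03/09.

2021/03/09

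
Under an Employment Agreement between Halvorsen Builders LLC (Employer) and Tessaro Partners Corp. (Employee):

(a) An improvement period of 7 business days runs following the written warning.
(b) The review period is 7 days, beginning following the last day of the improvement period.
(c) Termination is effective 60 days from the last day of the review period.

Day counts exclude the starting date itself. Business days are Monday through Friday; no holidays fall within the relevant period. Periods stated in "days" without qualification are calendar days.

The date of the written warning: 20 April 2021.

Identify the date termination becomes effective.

The last day of the improvement period: counting 7 business days from Tuesday, 20 April 2021 (Apr 21, Apr 22, Apr 23, Apr 26, Apr 27, Apr 28, Apr 29, skipping weekends) reaches Thursday, 29 April 2021.
The last day of the review period: 29 April 2021 + 7 days = 6 May 2021.
The date termination becomes effective: 60 calendar days after 6 May 2021 is 5 July 2021.

5 July 2021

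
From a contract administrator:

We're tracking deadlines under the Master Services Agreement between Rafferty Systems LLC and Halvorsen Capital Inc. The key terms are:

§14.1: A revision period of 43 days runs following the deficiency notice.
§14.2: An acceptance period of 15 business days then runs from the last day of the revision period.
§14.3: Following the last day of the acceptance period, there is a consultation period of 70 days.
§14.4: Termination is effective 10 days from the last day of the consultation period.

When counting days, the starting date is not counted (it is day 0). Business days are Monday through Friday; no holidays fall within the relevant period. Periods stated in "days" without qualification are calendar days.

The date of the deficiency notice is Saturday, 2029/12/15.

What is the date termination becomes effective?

The last day of the revision period: 2029/12/15 + 43 days = 2030/01/27.
The last day of the acceptance period: 15 business days after Sunday, 2030/01/27, skipping weekends — Jan 28, Jan 29, Jan 30, Jan 31, …, Feb 13, Feb 14, Feb 15 — lands on Friday, 2030/02/15.
The last day of the consultation period: 70 calendar days after 2030/02/15 is 2030/04/26.
The date termination becomes effective: 2030/04/26 + 10 days = 2030/05/06.

2030/05/06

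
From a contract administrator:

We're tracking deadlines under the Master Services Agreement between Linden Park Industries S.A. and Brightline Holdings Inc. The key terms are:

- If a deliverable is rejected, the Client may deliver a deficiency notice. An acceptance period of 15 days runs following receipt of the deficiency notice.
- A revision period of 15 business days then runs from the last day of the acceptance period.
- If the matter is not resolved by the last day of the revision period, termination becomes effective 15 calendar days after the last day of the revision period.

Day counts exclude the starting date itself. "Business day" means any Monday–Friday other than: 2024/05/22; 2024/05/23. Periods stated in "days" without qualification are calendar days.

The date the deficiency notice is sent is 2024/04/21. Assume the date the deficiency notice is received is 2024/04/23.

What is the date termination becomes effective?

2024/06/15

Adding 15 calendar days to 2024/04/23 gives 2024/05/08, which is the last day of the acceptance period.
The last day of the revision period: 15 business days after Wednesday, 2024/05/08, skipping weekends and the listed holidays on May 22, May 23 — May 9, May 10, May 13, May 14, …, May 29, May 30, May 31 — lands on Friday, 2024/05/31.
The date termination becomes effective: 15 calendar days after 2024/05/31 is 2024/06/15.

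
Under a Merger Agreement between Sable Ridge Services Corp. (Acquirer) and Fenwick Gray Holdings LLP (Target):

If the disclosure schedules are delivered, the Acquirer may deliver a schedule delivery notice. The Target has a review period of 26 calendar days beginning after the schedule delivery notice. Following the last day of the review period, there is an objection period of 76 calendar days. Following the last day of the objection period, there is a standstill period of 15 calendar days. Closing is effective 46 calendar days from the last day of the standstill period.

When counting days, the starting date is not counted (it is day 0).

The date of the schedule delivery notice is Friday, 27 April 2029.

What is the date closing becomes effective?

The last day of the review period: 26 calendar days after 27 April 2029 is 23 May 2029.
Adding 76 calendar days to 23 May 2029 gives 7 August 2029, which is the last day of the objection period.
The last day of the standstill period: 15 calendar days after 7 August 2029 is 22 August 2029.
The date closing becomes effective: 46 calendar days after 22 August 2029 is 7 October 2029.

7 October 2029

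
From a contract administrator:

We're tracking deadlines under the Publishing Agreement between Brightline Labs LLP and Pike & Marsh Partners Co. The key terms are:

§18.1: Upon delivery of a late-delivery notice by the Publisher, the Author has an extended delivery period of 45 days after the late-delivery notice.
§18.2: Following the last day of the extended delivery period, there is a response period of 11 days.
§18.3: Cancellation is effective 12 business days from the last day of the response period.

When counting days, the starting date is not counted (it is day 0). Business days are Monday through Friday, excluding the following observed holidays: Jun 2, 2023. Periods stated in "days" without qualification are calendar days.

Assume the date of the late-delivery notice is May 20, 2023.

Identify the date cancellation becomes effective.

Aug 1, 2023

The last day of the extended delivery period: 45 calendar days after May 20, 2023 is Jul 4, 2023.
The last day of the response period: Jul 4, 2023 + 11 days = Jul 15, 2023.
The date cancellation becomes effective: 12 business days after Saturday, Jul 15, 2023, skipping weekends — Jul 17, Jul 18, Jul 19, Jul 20, …, Jul 28, Jul 31, Aug 1 — lands on Tuesday, Aug 1, 2023.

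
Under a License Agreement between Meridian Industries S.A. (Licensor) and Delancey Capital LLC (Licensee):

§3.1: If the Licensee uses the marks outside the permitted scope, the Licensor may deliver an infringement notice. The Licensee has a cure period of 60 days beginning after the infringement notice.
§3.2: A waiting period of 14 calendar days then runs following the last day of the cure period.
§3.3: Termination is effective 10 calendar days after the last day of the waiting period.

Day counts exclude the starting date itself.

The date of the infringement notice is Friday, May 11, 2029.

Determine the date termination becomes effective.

The last day of the cure period: May 11, 2029 + 60 days = Jul 10, 2029.
The last day of the waiting period: 14 calendar days after Jul 10, 2029 is Jul 24, 2029.
The date termination becomes effective: Jul 24, 2029 + 10 days = Aug 3, 2029.

Aug 3, 2029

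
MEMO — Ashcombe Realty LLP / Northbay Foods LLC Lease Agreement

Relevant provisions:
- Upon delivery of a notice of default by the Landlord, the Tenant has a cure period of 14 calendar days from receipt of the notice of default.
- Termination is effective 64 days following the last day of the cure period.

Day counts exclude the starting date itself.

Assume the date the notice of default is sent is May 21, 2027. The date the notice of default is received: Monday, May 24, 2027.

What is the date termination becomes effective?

Aug 10, 2027

The last day of the cure period: May 24, 2027 + 14 days = Jun 7, 2027.
The date termination becomes effective: Jun 7, 2027 + 64 days = Aug 10, 2027.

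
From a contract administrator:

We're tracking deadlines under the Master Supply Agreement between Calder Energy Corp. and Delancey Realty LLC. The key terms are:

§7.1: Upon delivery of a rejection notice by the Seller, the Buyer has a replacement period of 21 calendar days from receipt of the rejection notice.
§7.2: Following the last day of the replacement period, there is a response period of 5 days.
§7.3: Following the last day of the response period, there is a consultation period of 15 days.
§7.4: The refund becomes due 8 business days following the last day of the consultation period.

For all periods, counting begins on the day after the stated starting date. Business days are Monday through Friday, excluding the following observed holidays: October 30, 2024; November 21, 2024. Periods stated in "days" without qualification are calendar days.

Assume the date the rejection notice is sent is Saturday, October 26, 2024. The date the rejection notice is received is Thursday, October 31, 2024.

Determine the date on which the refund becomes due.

December 23, 2024

Adding 21 calendar days to October 31, 2024 gives November 21, 2024, which is the last day of the replacement period.
The last day of the response period: November 21, 2024 + 5 days = November 26, 2024.
The last day of the consultation period: 15 calendar days after November 26, 2024 is December 11, 2024.
From Wednesday, December 11, 2024, 8 business days (Dec 12, Dec 13, Dec 16, Dec 17, Dec 18, Dec 19, Dec 20, Dec 23, skipping weekends) brings us to Monday, December 23, 2024, which is the date on which the refund becomes due.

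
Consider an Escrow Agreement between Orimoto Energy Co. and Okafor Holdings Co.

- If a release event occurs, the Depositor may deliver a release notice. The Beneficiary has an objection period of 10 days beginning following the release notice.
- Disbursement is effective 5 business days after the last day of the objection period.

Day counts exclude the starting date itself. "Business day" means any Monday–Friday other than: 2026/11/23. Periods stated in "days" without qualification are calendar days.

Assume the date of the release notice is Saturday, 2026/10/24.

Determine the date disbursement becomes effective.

The last day of the objection period: 2026/10/24 + 10 days = 2026/11/03.
The date disbursement becomes effective: counting 5 business days from Tuesday, 2026/11/03 (Nov 4, Nov 5, Nov 6, Nov 9, Nov 10, skipping weekends) reaches Tuesday, 2026/11/10.

2026/11/10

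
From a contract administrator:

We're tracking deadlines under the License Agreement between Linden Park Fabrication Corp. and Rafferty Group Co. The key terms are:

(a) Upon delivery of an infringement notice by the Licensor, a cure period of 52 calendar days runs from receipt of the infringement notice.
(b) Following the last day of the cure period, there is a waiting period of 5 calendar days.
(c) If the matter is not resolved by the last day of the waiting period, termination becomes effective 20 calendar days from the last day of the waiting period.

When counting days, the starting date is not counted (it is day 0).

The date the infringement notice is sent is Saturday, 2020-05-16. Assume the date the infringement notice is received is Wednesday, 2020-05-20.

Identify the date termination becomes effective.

2020-08-05

The last day of the cure period: 52 calendar days after 2020-05-20 is 2020-07-11.
The last day of the waiting period: 2020-07-11 + 5 days = 2020-07-16.
Adding 20 calendar days to 2020-07-16 gives 2020-08-05, which is the date termination becomes effective.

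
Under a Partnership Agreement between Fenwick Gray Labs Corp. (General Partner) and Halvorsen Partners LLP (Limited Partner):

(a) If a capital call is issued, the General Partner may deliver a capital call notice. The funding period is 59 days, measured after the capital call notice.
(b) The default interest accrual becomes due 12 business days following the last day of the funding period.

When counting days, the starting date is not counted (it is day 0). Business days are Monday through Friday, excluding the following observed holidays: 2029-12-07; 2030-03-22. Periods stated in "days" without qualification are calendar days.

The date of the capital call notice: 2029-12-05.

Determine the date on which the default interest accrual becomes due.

Adding 59 calendar days to 2029-12-05 gives 2030-02-02, which is the last day of the funding period.
From Saturday, 2030-02-02, 12 business days (Feb 4, Feb 5, Feb 6, Feb 7, …, Feb 15, Feb 18, Feb 19, skipping weekends) brings us to Tuesday, 2030-02-19, which is the date on which the default interest accrual becomes due.

2030-02-19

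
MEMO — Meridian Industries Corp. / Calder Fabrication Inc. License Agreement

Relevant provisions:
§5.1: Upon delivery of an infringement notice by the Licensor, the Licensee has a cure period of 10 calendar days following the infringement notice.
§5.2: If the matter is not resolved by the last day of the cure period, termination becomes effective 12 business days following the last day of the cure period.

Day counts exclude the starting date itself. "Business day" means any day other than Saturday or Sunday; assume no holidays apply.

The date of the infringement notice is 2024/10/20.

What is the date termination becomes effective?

Adding 10 calendar days to 2024/10/20 gives 2024/10/30, which is the last day of the cure period.
From Wednesday, 2024/10/30, 12 business days (Oct 31, Nov 1, Nov 4, Nov 5, …, Nov 13, Nov 14, Nov 15, skipping weekends) brings us to Friday, 2024/11/15, which is the date termination becomes effective.

2024/11/15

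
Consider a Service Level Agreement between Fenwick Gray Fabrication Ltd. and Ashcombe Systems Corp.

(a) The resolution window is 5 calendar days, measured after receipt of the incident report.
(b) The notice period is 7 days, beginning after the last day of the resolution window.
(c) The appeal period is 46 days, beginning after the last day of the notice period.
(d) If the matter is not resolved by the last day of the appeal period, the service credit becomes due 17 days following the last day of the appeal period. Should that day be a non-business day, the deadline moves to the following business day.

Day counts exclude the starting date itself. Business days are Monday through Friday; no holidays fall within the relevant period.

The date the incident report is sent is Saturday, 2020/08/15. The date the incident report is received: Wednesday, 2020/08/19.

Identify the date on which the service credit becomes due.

2020/11/02

The last day of the resolution window: 2020/08/19 + 5 days = 2020/08/24.
Adding 7 calendar days to 2020/08/24 gives 2020/08/31, which is the last day of the notice period.
The last day of the appeal period: 2020/08/31 + 46 days = 2020/10/16.
The date on which the service credit becomes due: 2020/10/16 + 17 days = 2020/11/02. 2020/11/02 is a Monday, so no roll-forward applies.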